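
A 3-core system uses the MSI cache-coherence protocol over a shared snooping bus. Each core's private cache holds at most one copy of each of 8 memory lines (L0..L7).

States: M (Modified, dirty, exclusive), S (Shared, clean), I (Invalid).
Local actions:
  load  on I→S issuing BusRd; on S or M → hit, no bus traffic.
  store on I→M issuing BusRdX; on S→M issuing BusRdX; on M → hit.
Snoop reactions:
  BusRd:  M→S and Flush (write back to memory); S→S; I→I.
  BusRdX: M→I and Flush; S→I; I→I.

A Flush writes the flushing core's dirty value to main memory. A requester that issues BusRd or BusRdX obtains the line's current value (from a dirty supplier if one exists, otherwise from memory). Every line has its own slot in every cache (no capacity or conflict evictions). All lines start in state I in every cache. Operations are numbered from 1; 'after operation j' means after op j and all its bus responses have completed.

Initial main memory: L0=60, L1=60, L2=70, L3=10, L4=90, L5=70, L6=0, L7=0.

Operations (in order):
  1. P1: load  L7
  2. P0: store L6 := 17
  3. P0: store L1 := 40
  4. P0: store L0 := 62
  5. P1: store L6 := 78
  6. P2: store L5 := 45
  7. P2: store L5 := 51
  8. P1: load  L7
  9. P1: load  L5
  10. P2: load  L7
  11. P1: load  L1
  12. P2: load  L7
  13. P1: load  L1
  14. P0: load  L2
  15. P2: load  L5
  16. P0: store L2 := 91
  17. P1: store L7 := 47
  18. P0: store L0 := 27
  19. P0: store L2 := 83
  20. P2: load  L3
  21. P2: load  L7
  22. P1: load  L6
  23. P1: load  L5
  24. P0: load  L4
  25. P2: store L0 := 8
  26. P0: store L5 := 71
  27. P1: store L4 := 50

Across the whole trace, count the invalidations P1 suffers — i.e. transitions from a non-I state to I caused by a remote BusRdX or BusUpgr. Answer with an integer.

step 1: P1: load  L7  ⟶  ISI  (L7)  txn=BusRd  M[L7]=0
step 2: P0: store L6 := 17  ⟶  MII  (L6)  txn=BusRdX  M[L6]=0
step 3: P0: store L1 := 40  ⟶  MII  (L1)  txn=BusRdX  M[L1]=60
step 4: P0: store L0 := 62  ⟶  MII  (L0)  txn=BusRdX  M[L0]=60
step 5: P1: store L6 := 78  ⟶  IMI  (L6)  txn=BusRdX+Flush  M[L6]=17
step 6: P2: store L5 := 45  ⟶  IIM  (L5)  txn=BusRdX  M[L5]=70
step 7: P2: store L5 := 51  ⟶  IIM  (L5)  txn=∅  M[L5]=70
step 8: P1: load  L7  ⟶  ISI  (L7)  txn=∅  M[L7]=0
step 9: P1: load  L5  ⟶  ISS  (L5)  txn=BusRd+Flush  M[L5]=51
step 10: P2: load  L7  ⟶  ISS  (L7)  txn=BusRd  M[L7]=0
step 11: P1: load  L1  ⟶  SSI  (L1)  txn=BusRd+Flush  M[L1]=40
step 12: P2: load  L7  ⟶  ISS  (L7)  txn=∅  M[L7]=0
step 13: P1: load  L1  ⟶  SSI  (L1)  txn=∅  M[L1]=40
step 14: P0: load  L2  ⟶  SII  (L2)  txn=BusRd  M[L2]=70
step 15: P2: load  L5  ⟶  ISS  (L5)  txn=∅  M[L5]=51
step 16: P0: store L2 := 91  ⟶  MII  (L2)  txn=BusRdX  M[L2]=70
step 17: P1: store L7 := 47  ⟶  IMI  (L7)  txn=BusRdX  M[L7]=0
step 18: P0: store L0 := 27  ⟶  MII  (L0)  txn=∅  M[L0]=60
step 19: P0: store L2 := 83  ⟶  MII  (L2)  txn=∅  M[L2]=70
step 20: P2: load  L3  ⟶  IIS  (L3)  txn=BusRd  M[L3]=10
step 21: P2: load  L7  ⟶  ISS  (L7)  txn=BusRd+Flush  M[L7]=47
step 22: P1: load  L6  ⟶  IMI  (L6)  txn=∅  M[L6]=17
step 23: P1: load  L5  ⟶  ISS  (L5)  txn=∅  M[L5]=51
step 24: P0: load  L4  ⟶  SII  (L4)  txn=BusRd  M[L4]=90
step 25: P2: store L0 := 8  ⟶  IIM  (L0)  txn=BusRdX+Flush  M[L0]=27
step 26: P0: store L5 := 71  ⟶  MII  (L5)  txn=BusRdX  M[L5]=51
step 27: P1: store L4 := 50  ⟶  IMI  (L4)  txn=BusRdX  M[L4]=90

invalidations = 1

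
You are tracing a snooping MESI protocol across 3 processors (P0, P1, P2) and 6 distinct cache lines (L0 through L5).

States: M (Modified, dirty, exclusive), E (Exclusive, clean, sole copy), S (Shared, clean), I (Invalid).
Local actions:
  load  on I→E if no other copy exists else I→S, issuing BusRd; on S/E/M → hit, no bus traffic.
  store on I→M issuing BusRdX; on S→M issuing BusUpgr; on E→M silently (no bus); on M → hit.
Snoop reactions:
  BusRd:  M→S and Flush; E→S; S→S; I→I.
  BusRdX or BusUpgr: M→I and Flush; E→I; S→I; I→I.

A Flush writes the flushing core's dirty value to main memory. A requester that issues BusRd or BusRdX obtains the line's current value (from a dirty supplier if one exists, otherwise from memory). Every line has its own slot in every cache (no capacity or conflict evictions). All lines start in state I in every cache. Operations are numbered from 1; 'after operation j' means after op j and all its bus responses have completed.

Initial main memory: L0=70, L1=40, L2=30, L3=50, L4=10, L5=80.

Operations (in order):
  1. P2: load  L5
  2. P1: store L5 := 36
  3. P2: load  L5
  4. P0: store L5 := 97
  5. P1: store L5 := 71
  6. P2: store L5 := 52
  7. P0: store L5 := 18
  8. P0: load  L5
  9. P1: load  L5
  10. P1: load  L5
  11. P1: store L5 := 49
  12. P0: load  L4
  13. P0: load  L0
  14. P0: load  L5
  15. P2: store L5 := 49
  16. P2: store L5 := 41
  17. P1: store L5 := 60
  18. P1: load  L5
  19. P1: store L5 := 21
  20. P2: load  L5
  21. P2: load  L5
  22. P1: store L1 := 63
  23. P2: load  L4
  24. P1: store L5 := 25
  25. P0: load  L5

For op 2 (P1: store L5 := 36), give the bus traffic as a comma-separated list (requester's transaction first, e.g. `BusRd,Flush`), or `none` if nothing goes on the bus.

1. P2: load  L5  bus=[BusRd]  L5: P0=I P1=I P2=E  mem[L5]=80
2. P1: store L5 := 36  bus=[BusRdX]  L5: P0=I P1=M P2=I  mem[L5]=80
3. P2: load  L5  bus=[BusRd,Flush]  L5: P0=I P1=S P2=S  mem[L5]=36
4. P0: store L5 := 97  bus=[BusRdX]  L5: P0=M P1=I P2=I  mem[L5]=36
5. P1: store L5 := 71  bus=[BusRdX,Flush]  L5: P0=I P1=M P2=I  mem[L5]=97
6. P2: store L5 := 52  bus=[BusRdX,Flush]  L5: P0=I P1=I P2=M  mem[L5]=71
7. P0: store L5 := 18  bus=[BusRdX,Flush]  L5: P0=M P1=I P2=I  mem[L5]=52
8. P0: load  L5  bus=[-]  L5: P0=M P1=I P2=I  mem[L5]=52
9. P1: load  L5  bus=[BusRd,Flush]  L5: P0=S P1=S P2=I  mem[L5]=18
10. P1: load  L5  bus=[-]  L5: P0=S P1=S P2=I  mem[L5]=18
11. P1: store L5 := 49  bus=[BusUpgr]  L5: P0=I P1=M P2=I  mem[L5]=18
12. P0: load  L4  bus=[BusRd]  L4: P0=E P1=I P2=I  mem[L4]=10
13. P0: load  L0  bus=[BusRd]  L0: P0=E P1=I P2=I  mem[L0]=70
14. P0: load  L5  bus=[BusRd,Flush]  L5: P0=S P1=S P2=I  mem[L5]=49
15. P2: store L5 := 49  bus=[BusRdX]  L5: P0=I P1=I P2=M  mem[L5]=49
16. P2: store L5 := 41  bus=[-]  L5: P0=I P1=I P2=M  mem[L5]=49
17. P1: store L5 := 60  bus=[BusRdX,Flush]  L5: P0=I P1=M P2=I  mem[L5]=41
18. P1: load  L5  bus=[-]  L5: P0=I P1=M P2=I  mem[L5]=41
19. P1: store L5 := 21  bus=[-]  L5: P0=I P1=M P2=I  mem[L5]=41
20. P2: load  L5  bus=[BusRd,Flush]  L5: P0=I P1=S P2=S  mem[L5]=21
21. P2: load  L5  bus=[-]  L5: P0=I P1=S P2=S  mem[L5]=21
22. P1: store L1 := 63  bus=[BusRdX]  L1: P0=I P1=M P2=I  mem[L1]=40
23. P2: load  L4  bus=[BusRd]  L4: P0=S P1=I P2=S  mem[L4]=10
24. P1: store L5 := 25  bus=[BusUpgr]  L5: P0=I P1=M P2=I  mem[L5]=21
25. P0: load  L5  bus=[BusRd,Flush]  L5: P0=S P1=S P2=I  mem[L5]=25

bus = BusRdX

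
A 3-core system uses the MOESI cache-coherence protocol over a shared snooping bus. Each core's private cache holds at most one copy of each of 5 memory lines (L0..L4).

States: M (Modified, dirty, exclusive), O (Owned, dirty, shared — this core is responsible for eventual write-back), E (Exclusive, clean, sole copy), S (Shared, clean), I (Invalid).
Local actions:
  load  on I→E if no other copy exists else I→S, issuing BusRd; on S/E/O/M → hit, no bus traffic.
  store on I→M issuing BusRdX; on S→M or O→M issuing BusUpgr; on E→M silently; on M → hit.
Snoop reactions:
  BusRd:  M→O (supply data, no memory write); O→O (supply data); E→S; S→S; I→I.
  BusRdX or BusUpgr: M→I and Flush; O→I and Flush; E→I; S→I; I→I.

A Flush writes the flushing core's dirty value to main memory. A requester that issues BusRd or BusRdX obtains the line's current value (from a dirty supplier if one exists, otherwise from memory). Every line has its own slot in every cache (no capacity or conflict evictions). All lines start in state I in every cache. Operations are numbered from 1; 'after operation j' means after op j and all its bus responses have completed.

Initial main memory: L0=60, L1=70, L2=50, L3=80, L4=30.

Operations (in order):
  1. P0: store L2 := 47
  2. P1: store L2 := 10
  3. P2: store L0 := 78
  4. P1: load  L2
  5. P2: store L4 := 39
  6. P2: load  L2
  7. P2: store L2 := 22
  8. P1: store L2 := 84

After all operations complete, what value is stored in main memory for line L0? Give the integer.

1. P0: store L2 := 47  bus=[BusRdX]  L2: P0=M P1=I P2=I  mem[L2]=50
2. P1: store L2 := 10  bus=[BusRdX,Flush]  L2: P0=I P1=M P2=I  mem[L2]=47
3. P2: store L0 := 78  bus=[BusRdX]  L0: P0=I P1=I P2=M  mem[L0]=60
4. P1: load  L2  bus=[-]  L2: P0=I P1=M P2=I  mem[L2]=47
5. P2: store L4 := 39  bus=[BusRdX]  L4: P0=I P1=I P2=M  mem[L4]=30
6. P2: load  L2  bus=[BusRd]  L2: P0=I P1=O P2=S  mem[L2]=47
7. P2: store L2 := 22  bus=[BusUpgr,Flush]  L2: P0=I P1=I P2=M  mem[L2]=10
8. P1: store L2 := 84  bus=[BusRdX,Flush]  L2: P0=I P1=M P2=I  mem[L2]=22

memory[L0] = 60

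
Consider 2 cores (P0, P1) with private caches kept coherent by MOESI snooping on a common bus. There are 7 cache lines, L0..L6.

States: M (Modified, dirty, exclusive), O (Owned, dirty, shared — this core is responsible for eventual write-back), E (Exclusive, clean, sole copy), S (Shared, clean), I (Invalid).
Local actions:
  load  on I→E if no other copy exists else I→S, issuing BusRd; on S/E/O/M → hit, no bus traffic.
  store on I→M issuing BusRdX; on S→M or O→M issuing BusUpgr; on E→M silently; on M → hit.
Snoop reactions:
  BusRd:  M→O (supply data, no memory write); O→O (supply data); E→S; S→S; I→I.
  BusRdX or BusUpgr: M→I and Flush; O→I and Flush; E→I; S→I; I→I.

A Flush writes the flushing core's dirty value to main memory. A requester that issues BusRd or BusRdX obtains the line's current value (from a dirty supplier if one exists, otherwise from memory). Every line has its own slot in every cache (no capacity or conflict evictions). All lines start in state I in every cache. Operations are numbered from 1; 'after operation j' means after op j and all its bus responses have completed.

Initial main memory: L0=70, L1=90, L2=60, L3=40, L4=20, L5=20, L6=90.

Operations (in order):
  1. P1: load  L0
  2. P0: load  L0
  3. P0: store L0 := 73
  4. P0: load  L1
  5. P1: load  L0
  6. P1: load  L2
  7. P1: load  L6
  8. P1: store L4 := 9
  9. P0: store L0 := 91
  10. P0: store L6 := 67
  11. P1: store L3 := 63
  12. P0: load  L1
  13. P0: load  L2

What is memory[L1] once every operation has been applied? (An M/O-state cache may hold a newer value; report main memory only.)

1. P1: load  L0  bus=[BusRd]  L0: P0=I P1=E  mem[L0]=70
2. P0: load  L0  bus=[BusRd]  L0: P0=S P1=S  mem[L0]=70
3. P0: store L0 := 73  bus=[BusUpgr]  L0: P0=M P1=I  mem[L0]=70
4. P0: load  L1  bus=[BusRd]  L1: P0=E P1=I  mem[L1]=90
5. P1: load  L0  bus=[BusRd]  L0: P0=O P1=S  mem[L0]=70
6. P1: load  L2  bus=[BusRd]  L2: P0=I P1=E  mem[L2]=60
7. P1: load  L6  bus=[BusRd]  L6: P0=I P1=E  mem[L6]=90
8. P1: store L4 := 9  bus=[BusRdX]  L4: P0=I P1=M  mem[L4]=20
9. P0: store L0 := 91  bus=[BusUpgr]  L0: P0=M P1=I  mem[L0]=70
10. P0: store L6 := 67  bus=[BusRdX]  L6: P0=M P1=I  mem[L6]=90
11. P1: store L3 := 63  bus=[BusRdX]  L3: P0=I P1=M  mem[L3]=40
12. P0: load  L1  bus=[-]  L1: P0=E P1=I  mem[L1]=90
13. P0: load  L2  bus=[BusRd]  L2: P0=S P1=S  mem[L2]=60

memory[L1] = 90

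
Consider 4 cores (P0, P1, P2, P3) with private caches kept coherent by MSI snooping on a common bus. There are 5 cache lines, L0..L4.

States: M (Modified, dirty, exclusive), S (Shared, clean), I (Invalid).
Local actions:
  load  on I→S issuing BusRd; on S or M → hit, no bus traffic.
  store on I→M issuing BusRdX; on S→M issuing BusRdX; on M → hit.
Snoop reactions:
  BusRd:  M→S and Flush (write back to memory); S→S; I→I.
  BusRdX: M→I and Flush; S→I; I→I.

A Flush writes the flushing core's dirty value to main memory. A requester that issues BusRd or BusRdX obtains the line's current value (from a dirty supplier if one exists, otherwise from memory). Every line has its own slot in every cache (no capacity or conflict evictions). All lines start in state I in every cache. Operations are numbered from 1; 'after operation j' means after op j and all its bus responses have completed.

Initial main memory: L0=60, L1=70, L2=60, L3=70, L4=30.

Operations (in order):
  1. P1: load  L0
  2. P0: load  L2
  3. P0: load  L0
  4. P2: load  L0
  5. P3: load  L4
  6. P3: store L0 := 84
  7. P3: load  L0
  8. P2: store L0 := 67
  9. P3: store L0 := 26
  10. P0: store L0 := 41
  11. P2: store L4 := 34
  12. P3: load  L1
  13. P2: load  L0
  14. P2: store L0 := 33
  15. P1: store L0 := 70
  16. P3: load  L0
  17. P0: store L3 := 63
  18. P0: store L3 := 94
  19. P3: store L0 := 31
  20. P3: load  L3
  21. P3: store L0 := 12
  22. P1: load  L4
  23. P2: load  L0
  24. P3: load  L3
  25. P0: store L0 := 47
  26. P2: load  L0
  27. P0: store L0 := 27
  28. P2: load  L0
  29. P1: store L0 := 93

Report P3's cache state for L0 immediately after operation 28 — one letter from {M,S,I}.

state = I

[1] P1: load  L0 | P0:I, P1:S(60), P2:I, P3:I | bus: BusRd
[2] P0: load  L2 | P0:S(60), P1:I, P2:I, P3:I | bus: BusRd
[3] P0: load  L0 | P0:S(60), P1:S(60), P2:I, P3:I | bus: BusRd
[4] P2: load  L0 | P0:S(60), P1:S(60), P2:S(60), P3:I | bus: BusRd
[5] P3: load  L4 | P0:I, P1:I, P2:I, P3:S(30) | bus: BusRd
[6] P3: store L0 := 84 | P0:I, P1:I, P2:I, P3:M(84) | bus: BusRdX
[7] P3: load  L0 | P0:I, P1:I, P2:I, P3:M(84) | bus: none
[8] P2: store L0 := 67 | P0:I, P1:I, P2:M(67), P3:I | bus: BusRdX,Flush
[9] P3: store L0 := 26 | P0:I, P1:I, P2:I, P3:M(26) | bus: BusRdX,Flush
[10] P0: store L0 := 41 | P0:M(41), P1:I, P2:I, P3:I | bus: BusRdX,Flush
[11] P2: store L4 := 34 | P0:I, P1:I, P2:M(34), P3:I | bus: BusRdX
[12] P3: load  L1 | P0:I, P1:I, P2:I, P3:S(70) | bus: BusRd
[13] P2: load  L0 | P0:S(41), P1:I, P2:S(41), P3:I | bus: BusRd,Flush
[14] P2: store L0 := 33 | P0:I, P1:I, P2:M(33), P3:I | bus: BusRdX
[15] P1: store L0 := 70 | P0:I, P1:M(70), P2:I, P3:I | bus: BusRdX,Flush
[16] P3: load  L0 | P0:I, P1:S(70), P2:I, P3:S(70) | bus: BusRd,Flush
[17] P0: store L3 := 63 | P0:M(63), P1:I, P2:I, P3:I | bus: BusRdX
[18] P0: store L3 := 94 | P0:M(94), P1:I, P2:I, P3:I | bus: none
[19] P3: store L0 := 31 | P0:I, P1:I, P2:I, P3:M(31) | bus: BusRdX
[20] P3: load  L3 | P0:S(94), P1:I, P2:I, P3:S(94) | bus: BusRd,Flush
[21] P3: store L0 := 12 | P0:I, P1:I, P2:I, P3:M(12) | bus: none
[22] P1: load  L4 | P0:I, P1:S(34), P2:S(34), P3:I | bus: BusRd,Flush
[23] P2: load  L0 | P0:I, P1:I, P2:S(12), P3:S(12) | bus: BusRd,Flush
[24] P3: load  L3 | P0:S(94), P1:I, P2:I, P3:S(94) | bus: none
[25] P0: store L0 := 47 | P0:M(47), P1:I, P2:I, P3:I | bus: BusRdX
[26] P2: load  L0 | P0:S(47), P1:I, P2:S(47), P3:I | bus: BusRd,Flush
[27] P0: store L0 := 27 | P0:M(27), P1:I, P2:I, P3:I | bus: BusRdX
[28] P2: load  L0 | P0:S(27), P1:I, P2:S(27), P3:I | bus: BusRd,Flush
[29] P1: store L0 := 93 | P0:I, P1:M(93), P2:I, P3:I | bus: BusRdX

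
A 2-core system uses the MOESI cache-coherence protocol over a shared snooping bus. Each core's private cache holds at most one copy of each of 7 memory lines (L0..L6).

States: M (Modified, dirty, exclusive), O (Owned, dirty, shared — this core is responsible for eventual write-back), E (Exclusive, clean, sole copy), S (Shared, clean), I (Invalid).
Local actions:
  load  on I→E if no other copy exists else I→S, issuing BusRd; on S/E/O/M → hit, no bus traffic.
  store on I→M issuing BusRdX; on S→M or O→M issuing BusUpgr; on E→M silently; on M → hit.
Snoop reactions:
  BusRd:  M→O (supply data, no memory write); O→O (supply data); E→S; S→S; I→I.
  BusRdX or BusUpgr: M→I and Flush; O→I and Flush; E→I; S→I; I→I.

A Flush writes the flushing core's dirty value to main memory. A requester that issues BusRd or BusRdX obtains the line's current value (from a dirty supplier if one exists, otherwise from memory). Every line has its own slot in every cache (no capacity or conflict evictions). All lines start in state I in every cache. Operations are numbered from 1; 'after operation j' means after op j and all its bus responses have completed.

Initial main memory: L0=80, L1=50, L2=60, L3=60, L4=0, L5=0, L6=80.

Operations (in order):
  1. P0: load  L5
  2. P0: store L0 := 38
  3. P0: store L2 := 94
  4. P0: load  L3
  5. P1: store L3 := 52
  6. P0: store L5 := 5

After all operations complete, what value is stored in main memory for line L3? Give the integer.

  op1 P0: load  L5 → E/I on L5; bus BusRd; mem=0
  op2 P0: store L0 := 38 → M/I on L0; bus BusRdX; mem=80
  op3 P0: store L2 := 94 → M/I on L2; bus BusRdX; mem=60
  op4 P0: load  L3 → E/I on L3; bus BusRd; mem=60
  op5 P1: store L3 := 52 → I/M on L3; bus BusRdX; mem=60
  op6 P0: store L5 := 5 → M/I on L5; bus (none); mem=0

memory[L3] = 60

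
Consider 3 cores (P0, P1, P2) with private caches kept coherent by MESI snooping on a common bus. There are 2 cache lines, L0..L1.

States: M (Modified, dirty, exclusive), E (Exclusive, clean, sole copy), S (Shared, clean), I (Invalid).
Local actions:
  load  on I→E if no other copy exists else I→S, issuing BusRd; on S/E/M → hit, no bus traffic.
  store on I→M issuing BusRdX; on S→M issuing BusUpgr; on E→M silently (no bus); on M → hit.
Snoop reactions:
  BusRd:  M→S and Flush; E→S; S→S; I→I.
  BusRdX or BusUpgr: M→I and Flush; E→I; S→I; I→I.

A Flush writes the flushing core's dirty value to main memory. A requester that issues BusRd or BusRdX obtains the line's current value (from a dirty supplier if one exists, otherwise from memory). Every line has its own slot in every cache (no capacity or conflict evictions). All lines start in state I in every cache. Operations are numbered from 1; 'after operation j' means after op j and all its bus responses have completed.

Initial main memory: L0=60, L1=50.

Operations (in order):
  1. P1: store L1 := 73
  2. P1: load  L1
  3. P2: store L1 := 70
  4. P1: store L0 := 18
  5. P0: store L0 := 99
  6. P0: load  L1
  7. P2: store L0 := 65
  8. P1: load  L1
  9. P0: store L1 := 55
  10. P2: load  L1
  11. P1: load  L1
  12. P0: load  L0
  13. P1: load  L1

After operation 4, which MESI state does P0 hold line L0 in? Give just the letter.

state = I

1. P1: store L1 := 73  bus=[BusRdX]  L1: P0=I P1=M P2=I  mem[L1]=50
2. P1: load  L1  bus=[-]  L1: P0=I P1=M P2=I  mem[L1]=50
3. P2: store L1 := 70  bus=[BusRdX,Flush]  L1: P0=I P1=I P2=M  mem[L1]=73
4. P1: store L0 := 18  bus=[BusRdX]  L0: P0=I P1=M P2=I  mem[L0]=60
5. P0: store L0 := 99  bus=[BusRdX,Flush]  L0: P0=M P1=I P2=I  mem[L0]=18
6. P0: load  L1  bus=[BusRd,Flush]  L1: P0=S P1=I P2=S  mem[L1]=70
7. P2: store L0 := 65  bus=[BusRdX,Flush]  L0: P0=I P1=I P2=M  mem[L0]=99
8. P1: load  L1  bus=[BusRd]  L1: P0=S P1=S P2=S  mem[L1]=70
9. P0: store L1 := 55  bus=[BusUpgr]  L1: P0=M P1=I P2=I  mem[L1]=70
10. P2: load  L1  bus=[BusRd,Flush]  L1: P0=S P1=I P2=S  mem[L1]=55
11. P1: load  L1  bus=[BusRd]  L1: P0=S P1=S P2=S  mem[L1]=55
12. P0: load  L0  bus=[BusRd,Flush]  L0: P0=S P1=I P2=S  mem[L0]=65
13. P1: load  L1  bus=[-]  L1: P0=S P1=S P2=S  mem[L1]=55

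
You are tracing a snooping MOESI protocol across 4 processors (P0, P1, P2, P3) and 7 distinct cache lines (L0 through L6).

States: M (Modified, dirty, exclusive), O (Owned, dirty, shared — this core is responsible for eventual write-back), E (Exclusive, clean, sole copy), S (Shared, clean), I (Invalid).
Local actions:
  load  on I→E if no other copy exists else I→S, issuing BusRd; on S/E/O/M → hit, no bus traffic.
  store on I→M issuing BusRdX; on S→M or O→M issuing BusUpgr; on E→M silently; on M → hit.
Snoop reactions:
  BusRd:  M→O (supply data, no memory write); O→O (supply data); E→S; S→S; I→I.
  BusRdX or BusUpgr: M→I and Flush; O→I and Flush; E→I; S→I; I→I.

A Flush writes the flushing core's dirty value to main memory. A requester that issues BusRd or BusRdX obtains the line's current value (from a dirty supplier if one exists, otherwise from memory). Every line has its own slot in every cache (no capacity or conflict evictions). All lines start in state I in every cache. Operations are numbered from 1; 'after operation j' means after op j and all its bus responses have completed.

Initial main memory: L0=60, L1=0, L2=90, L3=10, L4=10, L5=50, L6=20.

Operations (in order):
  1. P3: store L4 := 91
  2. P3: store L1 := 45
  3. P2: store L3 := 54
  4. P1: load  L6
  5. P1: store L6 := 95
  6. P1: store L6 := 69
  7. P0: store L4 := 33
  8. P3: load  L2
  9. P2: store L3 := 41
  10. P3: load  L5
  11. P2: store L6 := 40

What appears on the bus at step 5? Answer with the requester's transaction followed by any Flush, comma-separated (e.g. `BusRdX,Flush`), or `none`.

[1] P3: store L4 := 91 | P0:I, P1:I, P2:I, P3:M(91) | bus: BusRdX
[2] P3: store L1 := 45 | P0:I, P1:I, P2:I, P3:M(45) | bus: BusRdX
[3] P2: store L3 := 54 | P0:I, P1:I, P2:M(54), P3:I | bus: BusRdX
[4] P1: load  L6 | P0:I, P1:E(20), P2:I, P3:I | bus: BusRd
[5] P1: store L6 := 95 | P0:I, P1:M(95), P2:I, P3:I | bus: none
[6] P1: store L6 := 69 | P0:I, P1:M(69), P2:I, P3:I | bus: none
[7] P0: store L4 := 33 | P0:M(33), P1:I, P2:I, P3:I | bus: BusRdX,Flush
[8] P3: load  L2 | P0:I, P1:I, P2:I, P3:E(90) | bus: BusRd
[9] P2: store L3 := 41 | P0:I, P1:I, P2:M(41), P3:I | bus: none
[10] P3: load  L5 | P0:I, P1:I, P2:I, P3:E(50) | bus: BusRd
[11] P2: store L6 := 40 | P0:I, P1:I, P2:M(40), P3:I | bus: BusRdX,Flush

bus = none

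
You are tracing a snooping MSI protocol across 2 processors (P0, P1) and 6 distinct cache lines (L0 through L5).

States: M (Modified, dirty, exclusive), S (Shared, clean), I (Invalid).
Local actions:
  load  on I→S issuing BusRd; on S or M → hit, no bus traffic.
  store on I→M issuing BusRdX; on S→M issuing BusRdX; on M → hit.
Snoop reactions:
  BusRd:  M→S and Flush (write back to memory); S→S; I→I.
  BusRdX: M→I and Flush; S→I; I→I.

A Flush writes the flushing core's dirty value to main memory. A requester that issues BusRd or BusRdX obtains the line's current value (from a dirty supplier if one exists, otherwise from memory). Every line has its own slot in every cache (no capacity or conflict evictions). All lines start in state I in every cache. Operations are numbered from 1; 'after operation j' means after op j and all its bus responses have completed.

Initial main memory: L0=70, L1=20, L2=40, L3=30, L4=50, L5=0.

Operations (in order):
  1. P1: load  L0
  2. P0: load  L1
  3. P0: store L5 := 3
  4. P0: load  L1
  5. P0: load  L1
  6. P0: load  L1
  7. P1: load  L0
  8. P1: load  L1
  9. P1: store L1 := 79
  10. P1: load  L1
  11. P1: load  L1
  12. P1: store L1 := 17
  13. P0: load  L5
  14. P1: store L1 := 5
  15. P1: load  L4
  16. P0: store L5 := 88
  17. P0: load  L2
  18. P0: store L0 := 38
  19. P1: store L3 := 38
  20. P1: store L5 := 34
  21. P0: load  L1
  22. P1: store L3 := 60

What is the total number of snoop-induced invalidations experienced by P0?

invalidations = 2

1. P1: load  L0  bus=[BusRd]  L0: P0=I P1=S  mem[L0]=70
2. P0: load  L1  bus=[BusRd]  L1: P0=S P1=I  mem[L1]=20
3. P0: store L5 := 3  bus=[BusRdX]  L5: P0=M P1=I  mem[L5]=0
4. P0: load  L1  bus=[-]  L1: P0=S P1=I  mem[L1]=20
5. P0: load  L1  bus=[-]  L1: P0=S P1=I  mem[L1]=20
6. P0: load  L1  bus=[-]  L1: P0=S P1=I  mem[L1]=20
7. P1: load  L0  bus=[-]  L0: P0=I P1=S  mem[L0]=70
8. P1: load  L1  bus=[BusRd]  L1: P0=S P1=S  mem[L1]=20
9. P1: store L1 := 79  bus=[BusRdX]  L1: P0=I P1=M  mem[L1]=20
10. P1: load  L1  bus=[-]  L1: P0=I P1=M  mem[L1]=20
11. P1: load  L1  bus=[-]  L1: P0=I P1=M  mem[L1]=20
12. P1: store L1 := 17  bus=[-]  L1: P0=I P1=M  mem[L1]=20
13. P0: load  L5  bus=[-]  L5: P0=M P1=I  mem[L5]=0
14. P1: store L1 := 5  bus=[-]  L1: P0=I P1=M  mem[L1]=20
15. P1: load  L4  bus=[BusRd]  L4: P0=I P1=S  mem[L4]=50
16. P0: store L5 := 88  bus=[-]  L5: P0=M P1=I  mem[L5]=0
17. P0: load  L2  bus=[BusRd]  L2: P0=S P1=I  mem[L2]=40
18. P0: store L0 := 38  bus=[BusRdX]  L0: P0=M P1=I  mem[L0]=70
19. P1: store L3 := 38  bus=[BusRdX]  L3: P0=I P1=M  mem[L3]=30
20. P1: store L5 := 34  bus=[BusRdX,Flush]  L5: P0=I P1=M  mem[L5]=88
21. P0: load  L1  bus=[BusRd,Flush]  L1: P0=S P1=S  mem[L1]=5
22. P1: store L3 := 60  bus=[-]  L3: P0=I P1=M  mem[L3]=30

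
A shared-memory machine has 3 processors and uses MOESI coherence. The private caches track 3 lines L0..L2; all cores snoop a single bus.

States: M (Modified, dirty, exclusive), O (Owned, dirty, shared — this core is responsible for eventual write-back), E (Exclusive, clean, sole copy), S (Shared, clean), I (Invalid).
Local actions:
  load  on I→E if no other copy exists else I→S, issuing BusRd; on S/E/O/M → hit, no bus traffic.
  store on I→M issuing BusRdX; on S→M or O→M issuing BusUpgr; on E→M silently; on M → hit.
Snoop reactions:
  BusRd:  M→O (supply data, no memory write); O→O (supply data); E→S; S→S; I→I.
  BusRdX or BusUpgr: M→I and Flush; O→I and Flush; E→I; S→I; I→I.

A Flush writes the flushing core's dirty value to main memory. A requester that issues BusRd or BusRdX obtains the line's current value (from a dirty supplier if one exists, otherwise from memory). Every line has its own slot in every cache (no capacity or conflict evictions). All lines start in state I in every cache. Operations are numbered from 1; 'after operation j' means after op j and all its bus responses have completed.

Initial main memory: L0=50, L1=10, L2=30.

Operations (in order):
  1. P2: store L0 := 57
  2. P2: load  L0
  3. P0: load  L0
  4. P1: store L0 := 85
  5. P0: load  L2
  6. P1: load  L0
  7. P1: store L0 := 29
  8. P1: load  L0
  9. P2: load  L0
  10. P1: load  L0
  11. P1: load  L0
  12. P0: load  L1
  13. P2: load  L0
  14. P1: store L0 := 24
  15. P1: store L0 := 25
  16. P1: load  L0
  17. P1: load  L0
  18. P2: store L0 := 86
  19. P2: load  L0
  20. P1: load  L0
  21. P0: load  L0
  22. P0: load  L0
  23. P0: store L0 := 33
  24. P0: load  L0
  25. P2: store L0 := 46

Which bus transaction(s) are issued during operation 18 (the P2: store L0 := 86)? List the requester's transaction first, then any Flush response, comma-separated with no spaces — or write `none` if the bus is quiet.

step 1: P2: store L0 := 57  ⟶  IIM  (L0)  txn=BusRdX  M[L0]=50
step 2: P2: load  L0  ⟶  IIM  (L0)  txn=∅  M[L0]=50
step 3: P0: load  L0  ⟶  SIO  (L0)  txn=BusRd  M[L0]=50
step 4: P1: store L0 := 85  ⟶  IMI  (L0)  txn=BusRdX+Flush  M[L0]=57
step 5: P0: load  L2  ⟶  EII  (L2)  txn=BusRd  M[L2]=30
step 6: P1: load  L0  ⟶  IMI  (L0)  txn=∅  M[L0]=57
step 7: P1: store L0 := 29  ⟶  IMI  (L0)  txn=∅  M[L0]=57
step 8: P1: load  L0  ⟶  IMI  (L0)  txn=∅  M[L0]=57
step 9: P2: load  L0  ⟶  IOS  (L0)  txn=BusRd  M[L0]=57
step 10: P1: load  L0  ⟶  IOS  (L0)  txn=∅  M[L0]=57
step 11: P1: load  L0  ⟶  IOS  (L0)  txn=∅  M[L0]=57
step 12: P0: load  L1  ⟶  EII  (L1)  txn=BusRd  M[L1]=10
step 13: P2: load  L0  ⟶  IOS  (L0)  txn=∅  M[L0]=57
step 14: P1: store L0 := 24  ⟶  IMI  (L0)  txn=BusUpgr  M[L0]=57
step 15: P1: store L0 := 25  ⟶  IMI  (L0)  txn=∅  M[L0]=57
step 16: P1: load  L0  ⟶  IMI  (L0)  txn=∅  M[L0]=57
step 17: P1: load  L0  ⟶  IMI  (L0)  txn=∅  M[L0]=57
step 18: P2: store L0 := 86  ⟶  IIM  (L0)  txn=BusRdX+Flush  M[L0]=25
step 19: P2: load  L0  ⟶  IIM  (L0)  txn=∅  M[L0]=25
step 20: P1: load  L0  ⟶  ISO  (L0)  txn=BusRd  M[L0]=25
step 21: P0: load  L0  ⟶  SSO  (L0)  txn=BusRd  M[L0]=25
step 22: P0: load  L0  ⟶  SSO  (L0)  txn=∅  M[L0]=25
step 23: P0: store L0 := 33  ⟶  MII  (L0)  txn=BusUpgr+Flush  M[L0]=86
step 24: P0: load  L0  ⟶  MII  (L0)  txn=∅  M[L0]=86
step 25: P2: store L0 := 46  ⟶  IIM  (L0)  txn=BusRdX+Flush  M[L0]=33

bus = BusRdX,Flush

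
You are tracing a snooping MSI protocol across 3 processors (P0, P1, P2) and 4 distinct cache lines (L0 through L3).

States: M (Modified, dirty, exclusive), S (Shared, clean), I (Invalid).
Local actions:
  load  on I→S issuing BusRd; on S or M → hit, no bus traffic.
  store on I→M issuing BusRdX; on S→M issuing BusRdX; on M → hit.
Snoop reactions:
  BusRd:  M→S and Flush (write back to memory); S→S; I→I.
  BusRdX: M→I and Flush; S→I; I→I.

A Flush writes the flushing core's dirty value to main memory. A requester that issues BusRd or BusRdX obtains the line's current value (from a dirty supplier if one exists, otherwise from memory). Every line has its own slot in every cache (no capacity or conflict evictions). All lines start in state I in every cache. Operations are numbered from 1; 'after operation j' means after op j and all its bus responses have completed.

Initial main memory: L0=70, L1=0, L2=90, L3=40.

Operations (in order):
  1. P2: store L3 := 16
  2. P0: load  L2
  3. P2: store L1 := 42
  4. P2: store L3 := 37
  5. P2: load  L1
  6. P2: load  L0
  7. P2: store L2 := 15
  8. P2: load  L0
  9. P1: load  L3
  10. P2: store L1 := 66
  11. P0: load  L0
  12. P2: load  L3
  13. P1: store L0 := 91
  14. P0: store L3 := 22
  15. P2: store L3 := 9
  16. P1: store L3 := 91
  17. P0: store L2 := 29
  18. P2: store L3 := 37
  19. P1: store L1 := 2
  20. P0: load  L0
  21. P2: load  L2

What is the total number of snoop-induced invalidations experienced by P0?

invalidations = 3

  op1 P2: store L3 := 16 → I/I/M on L3; bus BusRdX; mem=40
  op2 P0: load  L2 → S/I/I on L2; bus BusRd; mem=90
  op3 P2: store L1 := 42 → I/I/M on L1; bus BusRdX; mem=0
  op4 P2: store L3 := 37 → I/I/M on L3; bus (none); mem=40
  op5 P2: load  L1 → I/I/M on L1; bus (none); mem=0
  op6 P2: load  L0 → I/I/S on L0; bus BusRd; mem=70
  op7 P2: store L2 := 15 → I/I/M on L2; bus BusRdX; mem=90
  op8 P2: load  L0 → I/I/S on L0; bus (none); mem=70
  op9 P1: load  L3 → I/S/S on L3; bus BusRd Flush; mem=37
  op10 P2: store L1 := 66 → I/I/M on L1; bus (none); mem=0
  op11 P0: load  L0 → S/I/S on L0; bus BusRd; mem=70
  op12 P2: load  L3 → I/S/S on L3; bus (none); mem=37
  op13 P1: store L0 := 91 → I/M/I on L0; bus BusRdX; mem=70
  op14 P0: store L3 := 22 → M/I/I on L3; bus BusRdX; mem=37
  op15 P2: store L3 := 9 → I/I/M on L3; bus BusRdX Flush; mem=22
  op16 P1: store L3 := 91 → I/M/I on L3; bus BusRdX Flush; mem=9
  op17 P0: store L2 := 29 → M/I/I on L2; bus BusRdX Flush; mem=15
  op18 P2: store L3 := 37 → I/I/M on L3; bus BusRdX Flush; mem=91
  op19 P1: store L1 := 2 → I/M/I on L1; bus BusRdX Flush; mem=66
  op20 P0: load  L0 → S/S/I on L0; bus BusRd Flush; mem=91
  op21 P2: load  L2 → S/I/S on L2; bus BusRd Flush; mem=29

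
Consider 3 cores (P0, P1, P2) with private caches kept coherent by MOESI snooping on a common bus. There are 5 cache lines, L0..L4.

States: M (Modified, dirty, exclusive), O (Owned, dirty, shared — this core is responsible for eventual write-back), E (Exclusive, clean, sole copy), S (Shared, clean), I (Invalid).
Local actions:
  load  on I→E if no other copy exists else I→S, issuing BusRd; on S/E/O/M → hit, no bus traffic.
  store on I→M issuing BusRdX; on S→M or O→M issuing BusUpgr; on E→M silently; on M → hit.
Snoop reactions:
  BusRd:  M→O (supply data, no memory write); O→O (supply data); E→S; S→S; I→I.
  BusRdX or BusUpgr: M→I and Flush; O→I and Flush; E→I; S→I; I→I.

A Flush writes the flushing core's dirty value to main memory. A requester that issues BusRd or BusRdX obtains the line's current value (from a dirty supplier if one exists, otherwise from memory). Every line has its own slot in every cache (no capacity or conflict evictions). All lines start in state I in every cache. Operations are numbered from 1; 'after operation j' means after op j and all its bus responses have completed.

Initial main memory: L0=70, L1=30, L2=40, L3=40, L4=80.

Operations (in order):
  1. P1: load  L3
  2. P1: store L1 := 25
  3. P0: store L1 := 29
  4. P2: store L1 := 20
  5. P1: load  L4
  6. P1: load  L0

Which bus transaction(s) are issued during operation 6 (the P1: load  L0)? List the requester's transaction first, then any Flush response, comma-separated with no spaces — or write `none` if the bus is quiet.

[1] P1: load  L3 | P0:I, P1:E(40), P2:I | bus: BusRd
[2] P1: store L1 := 25 | P0:I, P1:M(25), P2:I | bus: BusRdX
[3] P0: store L1 := 29 | P0:M(29), P1:I, P2:I | bus: BusRdX,Flush
[4] P2: store L1 := 20 | P0:I, P1:I, P2:M(20) | bus: BusRdX,Flush
[5] P1: load  L4 | P0:I, P1:E(80), P2:I | bus: BusRd
[6] P1: load  L0 | P0:I, P1:E(70), P2:I | bus: BusRd

bus = BusRd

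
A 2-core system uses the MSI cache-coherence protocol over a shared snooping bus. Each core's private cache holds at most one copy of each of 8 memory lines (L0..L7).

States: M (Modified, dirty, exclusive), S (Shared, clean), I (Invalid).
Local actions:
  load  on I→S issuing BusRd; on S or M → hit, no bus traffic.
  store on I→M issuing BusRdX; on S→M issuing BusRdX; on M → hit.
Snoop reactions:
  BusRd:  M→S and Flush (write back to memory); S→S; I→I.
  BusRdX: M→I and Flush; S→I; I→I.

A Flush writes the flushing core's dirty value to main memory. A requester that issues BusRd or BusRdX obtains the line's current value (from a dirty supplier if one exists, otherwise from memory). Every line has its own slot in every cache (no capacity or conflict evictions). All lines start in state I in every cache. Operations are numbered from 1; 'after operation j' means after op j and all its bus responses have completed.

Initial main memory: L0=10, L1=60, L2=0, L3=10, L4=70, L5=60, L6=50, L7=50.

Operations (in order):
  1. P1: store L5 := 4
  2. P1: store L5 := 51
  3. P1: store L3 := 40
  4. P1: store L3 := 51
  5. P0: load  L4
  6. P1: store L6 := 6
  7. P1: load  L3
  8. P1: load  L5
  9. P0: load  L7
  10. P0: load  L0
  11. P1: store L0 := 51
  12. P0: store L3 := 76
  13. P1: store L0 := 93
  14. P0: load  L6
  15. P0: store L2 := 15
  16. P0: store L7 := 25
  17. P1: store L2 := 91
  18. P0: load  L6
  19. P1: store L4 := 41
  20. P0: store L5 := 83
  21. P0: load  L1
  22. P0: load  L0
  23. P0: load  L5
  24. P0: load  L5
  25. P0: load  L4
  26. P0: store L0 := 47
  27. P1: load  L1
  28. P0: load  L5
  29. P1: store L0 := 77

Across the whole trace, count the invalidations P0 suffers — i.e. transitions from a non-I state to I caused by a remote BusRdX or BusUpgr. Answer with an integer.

1. P1: store L5 := 4  bus=[BusRdX]  L5: P0=I P1=M  mem[L5]=60
2. P1: store L5 := 51  bus=[-]  L5: P0=I P1=M  mem[L5]=60
3. P1: store L3 := 40  bus=[BusRdX]  L3: P0=I P1=M  mem[L3]=10
4. P1: store L3 := 51  bus=[-]  L3: P0=I P1=M  mem[L3]=10
5. P0: load  L4  bus=[BusRd]  L4: P0=S P1=I  mem[L4]=70
6. P1: store L6 := 6  bus=[BusRdX]  L6: P0=I P1=M  mem[L6]=50
7. P1: load  L3  bus=[-]  L3: P0=I P1=M  mem[L3]=10
8. P1: load  L5  bus=[-]  L5: P0=I P1=M  mem[L5]=60
9. P0: load  L7  bus=[BusRd]  L7: P0=S P1=I  mem[L7]=50
10. P0: load  L0  bus=[BusRd]  L0: P0=S P1=I  mem[L0]=10
11. P1: store L0 := 51  bus=[BusRdX]  L0: P0=I P1=M  mem[L0]=10
12. P0: store L3 := 76  bus=[BusRdX,Flush]  L3: P0=M P1=I  mem[L3]=51
13. P1: store L0 := 93  bus=[-]  L0: P0=I P1=M  mem[L0]=10
14. P0: load  L6  bus=[BusRd,Flush]  L6: P0=S P1=S  mem[L6]=6
15. P0: store L2 := 15  bus=[BusRdX]  L2: P0=M P1=I  mem[L2]=0
16. P0: store L7 := 25  bus=[BusRdX]  L7: P0=M P1=I  mem[L7]=50
17. P1: store L2 := 91  bus=[BusRdX,Flush]  L2: P0=I P1=M  mem[L2]=15
18. P0: load  L6  bus=[-]  L6: P0=S P1=S  mem[L6]=6
19. P1: store L4 := 41  bus=[BusRdX]  L4: P0=I P1=M  mem[L4]=70
20. P0: store L5 := 83  bus=[BusRdX,Flush]  L5: P0=M P1=I  mem[L5]=51
21. P0: load  L1  bus=[BusRd]  L1: P0=S P1=I  mem[L1]=60
22. P0: load  L0  bus=[BusRd,Flush]  L0: P0=S P1=S  mem[L0]=93
23. P0: load  L5  bus=[-]  L5: P0=M P1=I  mem[L5]=51
24. P0: load  L5  bus=[-]  L5: P0=M P1=I  mem[L5]=51
25. P0: load  L4  bus=[BusRd,Flush]  L4: P0=S P1=S  mem[L4]=41
26. P0: store L0 := 47  bus=[BusRdX]  L0: P0=M P1=I  mem[L0]=93
27. P1: load  L1  bus=[BusRd]  L1: P0=S P1=S  mem[L1]=60
28. P0: load  L5  bus=[-]  L5: P0=M P1=I  mem[L5]=51
29. P1: store L0 := 77  bus=[BusRdX,Flush]  L0: P0=I P1=M  mem[L0]=47

invalidations = 4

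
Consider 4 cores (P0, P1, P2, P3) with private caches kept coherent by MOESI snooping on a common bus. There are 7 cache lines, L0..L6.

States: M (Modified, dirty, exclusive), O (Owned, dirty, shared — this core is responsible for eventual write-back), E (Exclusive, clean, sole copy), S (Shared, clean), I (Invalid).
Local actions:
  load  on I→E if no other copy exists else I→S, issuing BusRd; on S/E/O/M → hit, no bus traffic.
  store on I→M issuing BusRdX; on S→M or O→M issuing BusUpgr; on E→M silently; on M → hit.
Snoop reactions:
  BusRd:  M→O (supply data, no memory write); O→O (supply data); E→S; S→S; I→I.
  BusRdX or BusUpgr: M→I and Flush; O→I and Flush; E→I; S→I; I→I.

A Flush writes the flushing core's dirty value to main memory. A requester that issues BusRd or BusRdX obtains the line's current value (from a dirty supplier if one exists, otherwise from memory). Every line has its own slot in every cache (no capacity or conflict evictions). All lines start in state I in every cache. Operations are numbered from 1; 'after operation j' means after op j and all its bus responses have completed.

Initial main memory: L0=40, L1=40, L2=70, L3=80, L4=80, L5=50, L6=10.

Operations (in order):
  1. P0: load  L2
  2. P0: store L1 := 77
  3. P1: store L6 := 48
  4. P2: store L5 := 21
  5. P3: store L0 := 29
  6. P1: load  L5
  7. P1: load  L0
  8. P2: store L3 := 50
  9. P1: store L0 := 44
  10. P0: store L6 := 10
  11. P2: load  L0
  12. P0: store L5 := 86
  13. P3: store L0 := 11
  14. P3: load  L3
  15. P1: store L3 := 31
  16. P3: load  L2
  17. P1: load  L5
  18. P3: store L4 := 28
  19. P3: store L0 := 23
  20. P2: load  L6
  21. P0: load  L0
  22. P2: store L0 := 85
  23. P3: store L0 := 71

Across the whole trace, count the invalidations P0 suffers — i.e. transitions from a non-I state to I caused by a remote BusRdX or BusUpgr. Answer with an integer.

invalidations = 1

[1] P0: load  L2 | P0:E(70), P1:I, P2:I, P3:I | bus: BusRd
[2] P0: store L1 := 77 | P0:M(77), P1:I, P2:I, P3:I | bus: BusRdX
[3] P1: store L6 := 48 | P0:I, P1:M(48), P2:I, P3:I | bus: BusRdX
[4] P2: store L5 := 21 | P0:I, P1:I, P2:M(21), P3:I | bus: BusRdX
[5] P3: store L0 := 29 | P0:I, P1:I, P2:I, P3:M(29) | bus: BusRdX
[6] P1: load  L5 | P0:I, P1:S(21), P2:O(21), P3:I | bus: BusRd
[7] P1: load  L0 | P0:I, P1:S(29), P2:I, P3:O(29) | bus: BusRd
[8] P2: store L3 := 50 | P0:I, P1:I, P2:M(50), P3:I | bus: BusRdX
[9] P1: store L0 := 44 | P0:I, P1:M(44), P2:I, P3:I | bus: BusUpgr,Flush
[10] P0: store L6 := 10 | P0:M(10), P1:I, P2:I, P3:I | bus: BusRdX,Flush
[11] P2: load  L0 | P0:I, P1:O(44), P2:S(44), P3:I | bus: BusRd
[12] P0: store L5 := 86 | P0:M(86), P1:I, P2:I, P3:I | bus: BusRdX,Flush
[13] P3: store L0 := 11 | P0:I, P1:I, P2:I, P3:M(11) | bus: BusRdX,Flush
[14] P3: load  L3 | P0:I, P1:I, P2:O(50), P3:S(50) | bus: BusRd
[15] P1: store L3 := 31 | P0:I, P1:M(31), P2:I, P3:I | bus: BusRdX,Flush
[16] P3: load  L2 | P0:S(70), P1:I, P2:I, P3:S(70) | bus: BusRd
[17] P1: load  L5 | P0:O(86), P1:S(86), P2:I, P3:I | bus: BusRd
[18] P3: store L4 := 28 | P0:I, P1:I, P2:I, P3:M(28) | bus: BusRdX
[19] P3: store L0 := 23 | P0:I, P1:I, P2:I, P3:M(23) | bus: none
[20] P2: load  L6 | P0:O(10), P1:I, P2:S(10), P3:I | bus: BusRd
[21] P0: load  L0 | P0:S(23), P1:I, P2:I, P3:O(23) | bus: BusRd
[22] P2: store L0 := 85 | P0:I, P1:I, P2:M(85), P3:I | bus: BusRdX,Flush
[23] P3: store L0 := 71 | P0:I, P1:I, P2:I, P3:M(71) | bus: BusRdX,Flush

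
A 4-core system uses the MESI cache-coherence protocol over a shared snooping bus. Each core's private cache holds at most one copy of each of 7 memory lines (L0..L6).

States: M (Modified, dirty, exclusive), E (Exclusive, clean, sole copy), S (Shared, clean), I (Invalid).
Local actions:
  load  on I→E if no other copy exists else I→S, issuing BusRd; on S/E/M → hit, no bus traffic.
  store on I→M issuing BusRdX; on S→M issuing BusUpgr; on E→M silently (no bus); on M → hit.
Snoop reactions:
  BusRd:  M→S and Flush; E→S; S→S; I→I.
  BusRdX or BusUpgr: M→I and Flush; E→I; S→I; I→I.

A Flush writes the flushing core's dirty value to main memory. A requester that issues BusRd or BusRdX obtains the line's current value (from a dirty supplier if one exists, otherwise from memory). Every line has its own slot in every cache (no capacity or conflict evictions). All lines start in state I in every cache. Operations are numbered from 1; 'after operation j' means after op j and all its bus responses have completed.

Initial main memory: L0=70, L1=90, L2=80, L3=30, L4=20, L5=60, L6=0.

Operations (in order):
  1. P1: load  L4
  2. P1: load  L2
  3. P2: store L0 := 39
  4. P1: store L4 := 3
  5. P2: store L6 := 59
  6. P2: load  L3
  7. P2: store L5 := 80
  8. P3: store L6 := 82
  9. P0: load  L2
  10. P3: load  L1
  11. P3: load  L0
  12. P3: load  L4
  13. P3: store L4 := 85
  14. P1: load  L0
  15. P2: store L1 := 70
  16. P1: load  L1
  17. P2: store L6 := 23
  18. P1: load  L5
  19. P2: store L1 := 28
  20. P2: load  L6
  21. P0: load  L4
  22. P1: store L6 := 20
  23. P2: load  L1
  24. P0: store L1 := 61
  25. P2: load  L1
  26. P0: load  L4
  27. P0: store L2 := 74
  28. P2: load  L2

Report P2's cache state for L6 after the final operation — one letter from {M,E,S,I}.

[1] P1: load  L4 | P0:I, P1:E(20), P2:I, P3:I | bus: BusRd
[2] P1: load  L2 | P0:I, P1:E(80), P2:I, P3:I | bus: BusRd
[3] P2: store L0 := 39 | P0:I, P1:I, P2:M(39), P3:I | bus: BusRdX
[4] P1: store L4 := 3 | P0:I, P1:M(3), P2:I, P3:I | bus: none
[5] P2: store L6 := 59 | P0:I, P1:I, P2:M(59), P3:I | bus: BusRdX
[6] P2: load  L3 | P0:I, P1:I, P2:E(30), P3:I | bus: BusRd
[7] P2: store L5 := 80 | P0:I, P1:I, P2:M(80), P3:I | bus: BusRdX
[8] P3: store L6 := 82 | P0:I, P1:I, P2:I, P3:M(82) | bus: BusRdX,Flush
[9] P0: load  L2 | P0:S(80), P1:S(80), P2:I, P3:I | bus: BusRd
[10] P3: load  L1 | P0:I, P1:I, P2:I, P3:E(90) | bus: BusRd
[11] P3: load  L0 | P0:I, P1:I, P2:S(39), P3:S(39) | bus: BusRd,Flush
[12] P3: load  L4 | P0:I, P1:S(3), P2:I, P3:S(3) | bus: BusRd,Flush
[13] P3: store L4 := 85 | P0:I, P1:I, P2:I, P3:M(85) | bus: BusUpgr
[14] P1: load  L0 | P0:I, P1:S(39), P2:S(39), P3:S(39) | bus: BusRd
[15] P2: store L1 := 70 | P0:I, P1:I, P2:M(70), P3:I | bus: BusRdX
[16] P1: load  L1 | P0:I, P1:S(70), P2:S(70), P3:I | bus: BusRd,Flush
[17] P2: store L6 := 23 | P0:I, P1:I, P2:M(23), P3:I | bus: BusRdX,Flush
[18] P1: load  L5 | P0:I, P1:S(80), P2:S(80), P3:I | bus: BusRd,Flush
[19] P2: store L1 := 28 | P0:I, P1:I, P2:M(28), P3:I | bus: BusUpgr
[20] P2: load  L6 | P0:I, P1:I, P2:M(23), P3:I | bus: none
[21] P0: load  L4 | P0:S(85), P1:I, P2:I, P3:S(85) | bus: BusRd,Flush
[22] P1: store L6 := 20 | P0:I, P1:M(20), P2:I, P3:I | bus: BusRdX,Flush
[23] P2: load  L1 | P0:I, P1:I, P2:M(28), P3:I | bus: none
[24] P0: store L1 := 61 | P0:M(61), P1:I, P2:I, P3:I | bus: BusRdX,Flush
[25] P2: load  L1 | P0:S(61), P1:I, P2:S(61), P3:I | bus: BusRd,Flush
[26] P0: load  L4 | P0:S(85), P1:I, P2:I, P3:S(85) | bus: none
[27] P0: store L2 := 74 | P0:M(74), P1:I, P2:I, P3:I | bus: BusUpgr
[28] P2: load  L2 | P0:S(74), P1:I, P2:S(74), P3:I | bus: BusRd,Flush

state = I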